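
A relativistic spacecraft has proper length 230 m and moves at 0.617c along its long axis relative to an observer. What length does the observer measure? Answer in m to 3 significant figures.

L ≈ 181 m

γ = 1/√(1 − 0.617²) = 1.2707
Length contraction: L = L₀/γ = 230/1.2707 = 181 m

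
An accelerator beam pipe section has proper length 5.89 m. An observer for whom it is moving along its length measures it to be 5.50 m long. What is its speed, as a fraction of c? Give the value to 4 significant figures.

γ = L₀/L = 5.89/5.50 = 1.07091
β = √(1 − 1/γ²) = 0.3578

β ≈ 0.3578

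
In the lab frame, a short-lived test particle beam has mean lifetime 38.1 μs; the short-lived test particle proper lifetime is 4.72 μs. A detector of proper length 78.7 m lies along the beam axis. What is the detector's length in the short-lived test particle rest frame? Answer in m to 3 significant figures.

Time dilation ⇒ γ = Δt/τ₀ = 38.1/4.72 = 8.0720
Length contraction: L = L₀/γ = 78.7/8.0720 = 9.75 m

L ≈ 9.75 m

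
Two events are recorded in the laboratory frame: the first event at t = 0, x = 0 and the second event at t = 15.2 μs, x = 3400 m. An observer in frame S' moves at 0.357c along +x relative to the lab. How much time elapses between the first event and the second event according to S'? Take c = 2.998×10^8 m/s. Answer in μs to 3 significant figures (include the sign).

γ = 1/√(1 − 0.357²) = 1.0705
Δt' = γ(Δt − vΔx/c²) = 1.0705 × (15.2 μs − 0.357×3400 m / (2.998×10^8 m/s))
= 1.0705 × (11.151 μs) = 11.9 μs

Δt' ≈ 11.9 μs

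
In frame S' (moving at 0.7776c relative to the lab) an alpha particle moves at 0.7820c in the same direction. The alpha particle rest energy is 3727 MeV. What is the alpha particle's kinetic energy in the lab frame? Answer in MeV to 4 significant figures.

K ≈ 11570 MeV

u_lab = (0.7820 + 0.7776)/(1 + 0.7820×0.7776) = 0.9698503
γ = 1/√(1 − 0.9698503²) = 4.10338
K = (γ − 1)m₀c² = (4.10338 − 1) × 3727 = 3.10338 × 3727 = 11570 MeV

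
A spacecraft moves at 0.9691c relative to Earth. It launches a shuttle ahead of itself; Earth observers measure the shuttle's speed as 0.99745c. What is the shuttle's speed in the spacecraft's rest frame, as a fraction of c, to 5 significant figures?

u' ≈ 0.84953c

Inverse velocity addition: u' = (u − v)/(1 − uv/c²)
= (0.99745 − 0.9691)/(1 − 0.99745×0.9691) = 0.028350/0.03337121 = 0.84953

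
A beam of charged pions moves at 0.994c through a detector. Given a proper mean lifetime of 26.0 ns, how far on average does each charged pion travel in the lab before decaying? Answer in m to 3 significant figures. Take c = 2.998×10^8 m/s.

γ = 1/√(1 − 0.994²) = 9.1424
Dilated lifetime: Δt = γτ₀ = 9.1424 × 26.0 ns = 237.70 ns
d = vΔt = 0.994c × 237.70 ns = 2.9800×10^8 m/s × 2.3770×10^-7 s = 70.8 m

d ≈ 70.8 m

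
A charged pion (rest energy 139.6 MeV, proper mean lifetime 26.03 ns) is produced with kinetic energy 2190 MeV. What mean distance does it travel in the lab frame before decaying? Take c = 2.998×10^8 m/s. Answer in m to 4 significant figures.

d ≈ 130.0 m

γ = 1 + K/(m₀c²) = 1 + 2190/139.6 = 16.6877
β = √(1 − 1/γ²) = 0.998203
Dilated lifetime: γτ₀ = 16.6877 × 26.03 ns = 434.380 ns
d = βc·γτ₀ = 0.998203 × (2.998×10^8 m/s) × 4.34380×10^-7 s = 130.0 m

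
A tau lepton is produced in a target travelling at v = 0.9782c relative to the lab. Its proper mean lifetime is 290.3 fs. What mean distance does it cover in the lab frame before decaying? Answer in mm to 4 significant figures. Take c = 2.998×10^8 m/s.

γ = 1/√(1 − 0.9782²) = 4.81545
Dilated lifetime: Δt = γτ₀ = 4.81545 × 290.3 fs = 1397.92 fs
d = vΔt = 0.9782c × 1397.92 fs = 2.93264×10^8 m/s × 1.39792×10^-12 s = 0.4100 mm

d ≈ 0.4100 mm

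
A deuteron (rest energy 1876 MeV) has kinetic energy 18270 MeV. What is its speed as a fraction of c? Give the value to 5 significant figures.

β ≈ 0.99565

γ = 1 + K/(m₀c²) = 1 + 18270/1876 = 10.73881
β = √(1 − 1/γ²) = 0.99565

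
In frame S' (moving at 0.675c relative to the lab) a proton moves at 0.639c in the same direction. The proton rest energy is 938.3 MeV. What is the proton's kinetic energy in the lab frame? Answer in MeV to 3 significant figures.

K ≈ 1430 MeV

u_lab = (0.639 + 0.675)/(1 + 0.639×0.675) = 0.918030
γ = 1/√(1 − 0.918030²) = 2.5220
K = (γ − 1)m₀c² = (2.5220 − 1) × 938.3 = 1.5220 × 938.3 = 1430 MeV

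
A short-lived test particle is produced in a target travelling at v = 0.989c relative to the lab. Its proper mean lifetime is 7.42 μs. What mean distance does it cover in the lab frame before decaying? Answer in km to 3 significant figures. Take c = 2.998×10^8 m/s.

d ≈ 14.9 km

γ = 1/√(1 − 0.989²) = 6.7606
Dilated lifetime: Δt = γτ₀ = 6.7606 × 7.42 μs = 50.164 μs
d = vΔt = 0.989c × 50.164 μs = 2.9650×10^8 m/s × 5.0164×10^-5 s = 14.9 km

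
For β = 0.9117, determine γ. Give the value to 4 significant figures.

γ = 1/√(1 − β²) = 1/√(1 − 0.9117²) = 1/√(0.168803) = 2.434

γ ≈ 2.434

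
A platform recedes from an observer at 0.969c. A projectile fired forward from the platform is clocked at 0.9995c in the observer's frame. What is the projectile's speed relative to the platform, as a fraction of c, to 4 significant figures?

Inverse velocity addition: u' = (u − v)/(1 − uv/c²)
= (0.9995 − 0.969)/(1 − 0.9995×0.969) = 0.03050/0.0314845 = 0.9687

u' ≈ 0.9687c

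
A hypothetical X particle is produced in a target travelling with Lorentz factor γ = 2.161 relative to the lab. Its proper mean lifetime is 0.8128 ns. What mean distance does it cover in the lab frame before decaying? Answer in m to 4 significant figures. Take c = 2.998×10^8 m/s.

β = √(1 − 1/γ²) = √(1 − 1/2.161²) = 0.886489
Dilated lifetime: Δt = γτ₀ = 2.161 × 0.8128 ns = 1.75646 ns
d = vΔt = 0.886489c × 1.75646 ns = 2.65770×10^8 m/s × 1.75646×10^-9 s = 0.4668 m

d ≈ 0.4668 m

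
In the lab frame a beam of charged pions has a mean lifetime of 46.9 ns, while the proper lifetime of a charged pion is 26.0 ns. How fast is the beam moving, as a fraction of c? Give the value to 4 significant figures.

β ≈ 0.8323

γ = Δt/τ₀ = 46.9/26.0 = 1.80385
β = √(1 − 1/γ²) = √(1 − 1/1.80385²) = 0.8323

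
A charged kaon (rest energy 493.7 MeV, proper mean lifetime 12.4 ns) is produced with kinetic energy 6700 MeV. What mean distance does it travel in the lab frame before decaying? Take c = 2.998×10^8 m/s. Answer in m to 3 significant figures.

d ≈ 54.0 m

γ = 1 + K/(m₀c²) = 1 + 6700/493.7 = 14.571
β = √(1 − 1/γ²) = 0.99764
Dilated lifetime: γτ₀ = 14.571 × 12.4 ns = 180.68 ns
d = βc·γτ₀ = 0.99764 × (2.998×10^8 m/s) × 1.8068×10^-7 s = 54.0 m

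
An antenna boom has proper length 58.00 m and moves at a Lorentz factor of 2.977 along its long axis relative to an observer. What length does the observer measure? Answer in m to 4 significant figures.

γ = 2.977 (given)
Length contraction: L = L₀/γ = 58.00/2.977 = 19.48 m

L ≈ 19.48 m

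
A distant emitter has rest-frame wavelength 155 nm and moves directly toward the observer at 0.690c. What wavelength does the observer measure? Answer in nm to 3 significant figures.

λ_obs ≈ 66.4 nm

Relativistic Doppler: λ_obs = λ_src √((1−β)/(1+β))
= 155 × √(0.31000/1.6900) = 155 × 0.42829 = 66.4 nm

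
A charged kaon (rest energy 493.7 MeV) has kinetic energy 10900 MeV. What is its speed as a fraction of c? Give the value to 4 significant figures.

γ = 1 + K/(m₀c²) = 1 + 10900/493.7 = 23.0782
β = √(1 − 1/γ²) = 0.9991

β ≈ 0.9991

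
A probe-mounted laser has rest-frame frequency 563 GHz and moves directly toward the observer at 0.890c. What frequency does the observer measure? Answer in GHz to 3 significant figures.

Relativistic Doppler: f_obs = f_src √((1+β)/(1−β))
= 563 × √(1.8900/0.11000) = 563 × 4.1451 = 2330 GHz

f_obs ≈ 2330 GHz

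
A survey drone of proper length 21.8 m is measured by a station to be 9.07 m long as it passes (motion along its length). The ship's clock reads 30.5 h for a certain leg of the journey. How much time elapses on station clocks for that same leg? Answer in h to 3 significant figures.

Δt ≈ 73.3 h

Length contraction ⇒ γ = L₀/L = 21.8/9.07 = 2.4035
Time dilation: Δt = γτ₀ = 2.4035 × 30.5 h = 73.3 h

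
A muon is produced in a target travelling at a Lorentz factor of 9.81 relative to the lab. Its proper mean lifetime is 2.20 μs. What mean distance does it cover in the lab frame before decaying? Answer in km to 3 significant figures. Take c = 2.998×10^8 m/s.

d ≈ 6.44 km

β = √(1 − 1/γ²) = √(1 − 1/9.81²) = 0.99479
Dilated lifetime: Δt = γτ₀ = 9.81 × 2.20 μs = 21.582 μs
d = vΔt = 0.99479c × 21.582 μs = 2.9824×10^8 m/s × 2.1582×10^-5 s = 6.44 km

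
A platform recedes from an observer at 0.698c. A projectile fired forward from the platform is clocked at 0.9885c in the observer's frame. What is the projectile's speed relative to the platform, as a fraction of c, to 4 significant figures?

u' ≈ 0.9370c

Inverse velocity addition: u' = (u − v)/(1 − uv/c²)
= (0.9885 − 0.698)/(1 − 0.9885×0.698) = 0.2905/0.310027 = 0.9370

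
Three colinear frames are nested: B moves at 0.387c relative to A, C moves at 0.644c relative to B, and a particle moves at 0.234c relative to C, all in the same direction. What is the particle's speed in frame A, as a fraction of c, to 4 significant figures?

u ≈ 0.8878c

Compose boost 2: (0.644 + 0.387)/(1 + 0.644×0.387) = 1.031/1.24923 = 0.825310
Compose boost 3: (0.234 + 0.825310)/(1 + 0.234×0.825310) = 1.05931/1.19312 = 0.8878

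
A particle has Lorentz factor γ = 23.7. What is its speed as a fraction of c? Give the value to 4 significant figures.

β = √(1 − 1/γ²) = √(1 − 1/23.7²) = √(0.998220) = 0.9991

β ≈ 0.9991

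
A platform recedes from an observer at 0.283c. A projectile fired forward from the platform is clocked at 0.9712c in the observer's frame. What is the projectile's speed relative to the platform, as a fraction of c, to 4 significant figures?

u' ≈ 0.9490c

Inverse velocity addition: u' = (u − v)/(1 − uv/c²)
= (0.9712 − 0.283)/(1 − 0.9712×0.283) = 0.6882/0.725150 = 0.9490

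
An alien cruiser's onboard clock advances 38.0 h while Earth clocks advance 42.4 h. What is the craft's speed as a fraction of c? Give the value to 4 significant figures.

β ≈ 0.4436

γ = Δt/τ₀ = 42.4/38.0 = 1.11579
β = √(1 − 1/γ²) = √(1 − 1/1.11579²) = 0.4436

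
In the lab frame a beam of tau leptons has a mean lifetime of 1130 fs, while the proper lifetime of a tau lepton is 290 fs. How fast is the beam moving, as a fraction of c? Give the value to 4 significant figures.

β ≈ 0.9665

γ = Δt/τ₀ = 1130/290 = 3.89655
β = √(1 − 1/γ²) = √(1 − 1/3.89655²) = 0.9665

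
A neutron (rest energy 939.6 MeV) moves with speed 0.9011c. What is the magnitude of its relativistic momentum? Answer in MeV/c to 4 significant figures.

γ = 1/√(1 − 0.9011²) = 2.30621
p = γβm₀c = 2.30621 × 0.9011 × 939.6 MeV/c = 1953 MeV/c

p ≈ 1953 MeV/c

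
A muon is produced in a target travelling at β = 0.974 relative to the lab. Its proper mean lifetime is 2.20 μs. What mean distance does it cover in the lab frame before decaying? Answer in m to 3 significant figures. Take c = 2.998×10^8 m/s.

γ = 1/√(1 − 0.974²) = 4.4141
Dilated lifetime: Δt = γτ₀ = 4.4141 × 2.20 μs = 9.7110 μs
d = vΔt = 0.974c × 9.7110 μs = 2.9201×10^8 m/s × 9.7110×10^-6 s = 2840 m

d ≈ 2840 m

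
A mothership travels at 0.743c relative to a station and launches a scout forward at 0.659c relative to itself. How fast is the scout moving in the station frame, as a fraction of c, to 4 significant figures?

u ≈ 0.9412c

Compose boost 2: (0.659 + 0.743)/(1 + 0.659×0.743) = 1.402/1.48964 = 0.9412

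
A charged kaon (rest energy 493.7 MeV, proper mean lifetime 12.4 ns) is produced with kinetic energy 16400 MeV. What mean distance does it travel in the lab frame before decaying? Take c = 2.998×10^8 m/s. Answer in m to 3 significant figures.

γ = 1 + K/(m₀c²) = 1 + 16400/493.7 = 34.219
β = √(1 − 1/γ²) = 0.99957
Dilated lifetime: γτ₀ = 34.219 × 12.4 ns = 424.31 ns
d = βc·γτ₀ = 0.99957 × (2.998×10^8 m/s) × 4.2431×10^-7 s = 127 m

d ≈ 127 m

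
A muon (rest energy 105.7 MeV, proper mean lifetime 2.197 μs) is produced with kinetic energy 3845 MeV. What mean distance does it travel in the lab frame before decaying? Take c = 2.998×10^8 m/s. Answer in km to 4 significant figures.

γ = 1 + K/(m₀c²) = 1 + 3845/105.7 = 37.3765
β = √(1 − 1/γ²) = 0.999642
Dilated lifetime: γτ₀ = 37.3765 × 2.197 μs = 82.1163 μs
d = βc·γτ₀ = 0.999642 × (2.998×10^8 m/s) × 8.21163×10^-5 s = 24.61 km

d ≈ 24.61 km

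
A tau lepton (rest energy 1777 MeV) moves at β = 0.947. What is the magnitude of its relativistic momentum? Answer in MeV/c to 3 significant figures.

γ = 1/√(1 − 0.947²) = 3.1130
p = γβm₀c = 3.1130 × 0.947 × 1777 MeV/c = 5240 MeV/c

p ≈ 5240 MeV/c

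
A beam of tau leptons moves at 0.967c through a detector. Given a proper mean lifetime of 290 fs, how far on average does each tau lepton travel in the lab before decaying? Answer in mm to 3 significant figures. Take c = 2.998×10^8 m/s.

d ≈ 0.330 mm

γ = 1/√(1 − 0.967²) = 3.9250
Dilated lifetime: Δt = γτ₀ = 3.9250 × 290 fs = 1138.3 fs
d = vΔt = 0.967c × 1138.3 fs = 2.8991×10^8 m/s × 1.1383×10^-12 s = 0.330 mm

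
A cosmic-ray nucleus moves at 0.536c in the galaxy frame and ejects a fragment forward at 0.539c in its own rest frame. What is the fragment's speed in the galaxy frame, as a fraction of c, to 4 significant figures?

Compose boost 2: (0.539 + 0.536)/(1 + 0.539×0.536) = 1.075/1.28890 = 0.8340

u ≈ 0.8340c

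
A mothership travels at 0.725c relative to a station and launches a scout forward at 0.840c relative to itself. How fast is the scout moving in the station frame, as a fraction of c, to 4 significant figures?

Compose boost 2: (0.840 + 0.725)/(1 + 0.840×0.725) = 1.565/1.60900 = 0.9727

u ≈ 0.9727c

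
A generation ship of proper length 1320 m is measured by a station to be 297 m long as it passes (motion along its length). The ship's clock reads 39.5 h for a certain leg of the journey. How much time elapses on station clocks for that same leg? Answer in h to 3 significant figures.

Length contraction ⇒ γ = L₀/L = 1320/297 = 4.4444
Time dilation: Δt = γτ₀ = 4.4444 × 39.5 h = 176 h

Δt ≈ 176 h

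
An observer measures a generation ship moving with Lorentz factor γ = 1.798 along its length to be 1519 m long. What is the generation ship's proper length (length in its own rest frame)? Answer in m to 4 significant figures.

L₀ ≈ 2731 m

γ = 1.798 (given)
L₀ = γL = 1.798 × 1519 = 2731 m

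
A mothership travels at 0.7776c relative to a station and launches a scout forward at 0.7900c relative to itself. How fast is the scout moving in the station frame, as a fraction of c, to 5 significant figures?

Compose boost 2: (0.7900 + 0.7776)/(1 + 0.7900×0.7776) = 1.5676/1.614304 = 0.97107

u ≈ 0.97107c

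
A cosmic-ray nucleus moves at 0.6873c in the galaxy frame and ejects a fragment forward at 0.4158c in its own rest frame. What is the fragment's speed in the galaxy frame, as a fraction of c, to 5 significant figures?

u ≈ 0.85792c

Compose boost 2: (0.4158 + 0.6873)/(1 + 0.4158×0.6873) = 1.1031/1.285779 = 0.85792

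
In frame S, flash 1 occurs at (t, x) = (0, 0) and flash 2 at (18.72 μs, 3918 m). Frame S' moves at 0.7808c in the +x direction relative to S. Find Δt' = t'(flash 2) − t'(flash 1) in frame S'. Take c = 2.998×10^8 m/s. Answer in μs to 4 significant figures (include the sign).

γ = 1/√(1 − 0.7808²) = 1.60056
Δt' = γ(Δt − vΔx/c²) = 1.60056 × (18.72 μs − 0.7808×3918 m / (2.998×10^8 m/s))
= 1.60056 × (8.51595 μs) = 13.63 μs

Δt' ≈ 13.63 μs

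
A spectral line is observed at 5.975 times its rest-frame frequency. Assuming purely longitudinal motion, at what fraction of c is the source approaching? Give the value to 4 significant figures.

β ≈ 0.9455

f_obs/f_src = √((1+β)/(1−β)) = 5.975  ⇒  (1+β)/(1−β) = 35.7006
β = |1 − D²|/(1 + D²) = |1 − 35.7006|/(1 + 35.7006) = 0.9455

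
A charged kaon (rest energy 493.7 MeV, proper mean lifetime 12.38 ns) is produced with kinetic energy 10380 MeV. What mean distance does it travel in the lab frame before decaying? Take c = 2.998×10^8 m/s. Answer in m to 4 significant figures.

d ≈ 81.66 m

γ = 1 + K/(m₀c²) = 1 + 10380/493.7 = 22.0249
β = √(1 − 1/γ²) = 0.998969
Dilated lifetime: γτ₀ = 22.0249 × 12.38 ns = 272.668 ns
d = βc·γτ₀ = 0.998969 × (2.998×10^8 m/s) × 2.72668×10^-7 s = 81.66 m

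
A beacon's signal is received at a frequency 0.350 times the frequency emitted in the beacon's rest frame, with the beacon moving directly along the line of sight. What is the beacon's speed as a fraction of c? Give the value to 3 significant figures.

β ≈ 0.782

f_obs/f_src = √((1−β)/(1+β)) = 0.350  ⇒  (1−β)/(1+β) = 0.12250
β = |1 − D²|/(1 + D²) = |1 − 0.12250|/(1 + 0.12250) = 0.782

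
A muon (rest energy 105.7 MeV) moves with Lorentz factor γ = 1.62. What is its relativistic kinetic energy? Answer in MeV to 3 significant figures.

K ≈ 65.5 MeV

γ = 1.62 (given)
K = (γ − 1)m₀c² = (1.62 − 1) × 105.7 MeV = 0.62000 × 105.7 MeV = 65.5 MeV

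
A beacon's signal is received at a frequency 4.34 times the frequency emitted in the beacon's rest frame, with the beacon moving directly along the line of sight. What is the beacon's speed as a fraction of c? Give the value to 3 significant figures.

f_obs/f_src = √((1+β)/(1−β)) = 4.34  ⇒  (1+β)/(1−β) = 18.836
β = |1 − D²|/(1 + D²) = |1 − 18.836|/(1 + 18.836) = 0.899

β ≈ 0.899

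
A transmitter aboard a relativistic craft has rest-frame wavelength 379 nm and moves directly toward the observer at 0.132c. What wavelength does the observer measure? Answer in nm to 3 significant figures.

λ_obs ≈ 332 nm

Relativistic Doppler: λ_obs = λ_src √((1−β)/(1+β))
= 379 × √(0.86800/1.1320) = 379 × 0.87566 = 332 nm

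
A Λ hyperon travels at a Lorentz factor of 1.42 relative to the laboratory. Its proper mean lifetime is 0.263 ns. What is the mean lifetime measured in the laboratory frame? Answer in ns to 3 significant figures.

Δt ≈ 0.373 ns

γ = 1.42 (given)
Time dilation: Δt = γτ₀ = 1.42 × 0.263 ns = 0.373 ns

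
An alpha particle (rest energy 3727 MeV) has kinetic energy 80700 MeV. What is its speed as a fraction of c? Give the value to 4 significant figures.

γ = 1 + K/(m₀c²) = 1 + 80700/3727 = 22.6528
β = √(1 − 1/γ²) = 0.9990

β ≈ 0.9990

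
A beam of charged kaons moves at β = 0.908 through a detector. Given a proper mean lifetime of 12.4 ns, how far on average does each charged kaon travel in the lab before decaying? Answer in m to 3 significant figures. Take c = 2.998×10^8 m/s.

γ = 1/√(1 − 0.908²) = 2.3868
Dilated lifetime: Δt = γτ₀ = 2.3868 × 12.4 ns = 29.596 ns
d = vΔt = 0.908c × 29.596 ns = 2.7222×10^8 m/s × 2.9596×10^-8 s = 8.06 m

d ≈ 8.06 m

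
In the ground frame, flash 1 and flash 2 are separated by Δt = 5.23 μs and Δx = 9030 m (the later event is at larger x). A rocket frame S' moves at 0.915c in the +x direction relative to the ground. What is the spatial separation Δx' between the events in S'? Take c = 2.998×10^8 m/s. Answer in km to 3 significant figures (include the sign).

Δx' ≈ 18.8 km

γ = 1/√(1 − 0.915²) = 2.4786
Δx' = γ(Δx − vΔt) = 2.4786 × (9030 m − 0.915×(2.998×10^8 m/s)×5.23×10^-6 s)
= 2.4786 × (7595.3 m) = 18.8 km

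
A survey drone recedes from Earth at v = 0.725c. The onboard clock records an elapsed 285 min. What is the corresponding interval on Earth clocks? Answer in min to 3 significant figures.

γ = 1/√(1 − 0.725²) = 1.4519
Time dilation: Δt = γτ₀ = 1.4519 × 285 min = 414 min

Δt ≈ 414 min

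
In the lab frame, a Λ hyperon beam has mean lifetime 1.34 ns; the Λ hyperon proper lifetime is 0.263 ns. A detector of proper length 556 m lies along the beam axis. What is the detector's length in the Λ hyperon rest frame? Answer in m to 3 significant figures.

L ≈ 109 m

Time dilation ⇒ γ = Δt/τ₀ = 1.34/0.263 = 5.0951
Length contraction: L = L₀/γ = 556/5.0951 = 109 m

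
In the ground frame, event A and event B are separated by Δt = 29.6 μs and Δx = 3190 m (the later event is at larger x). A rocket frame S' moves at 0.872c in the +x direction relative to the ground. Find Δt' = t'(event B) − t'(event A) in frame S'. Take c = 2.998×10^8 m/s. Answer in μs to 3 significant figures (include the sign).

Δt' ≈ 41.5 μs

γ = 1/√(1 − 0.872²) = 2.0429
Δt' = γ(Δt − vΔx/c²) = 2.0429 × (29.6 μs − 0.872×3190 m / (2.998×10^8 m/s))
= 2.0429 × (20.322 μs) = 41.5 μs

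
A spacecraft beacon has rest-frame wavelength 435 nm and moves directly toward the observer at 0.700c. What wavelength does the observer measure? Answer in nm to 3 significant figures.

Relativistic Doppler: λ_obs = λ_src √((1−β)/(1+β))
= 435 × √(0.30000/1.7000) = 435 × 0.42008 = 183 nm

λ_obs ≈ 183 nm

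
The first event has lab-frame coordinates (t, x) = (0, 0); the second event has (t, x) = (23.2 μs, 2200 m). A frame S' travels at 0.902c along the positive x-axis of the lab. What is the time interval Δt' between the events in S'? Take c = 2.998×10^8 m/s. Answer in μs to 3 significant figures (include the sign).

Δt' ≈ 38.4 μs

γ = 1/√(1 − 0.902²) = 2.3162
Δt' = γ(Δt − vΔx/c²) = 2.3162 × (23.2 μs − 0.902×2200 m / (2.998×10^8 m/s))
= 2.3162 × (16.581 μs) = 38.4 μs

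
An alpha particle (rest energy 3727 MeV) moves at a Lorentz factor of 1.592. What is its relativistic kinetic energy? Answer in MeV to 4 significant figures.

K ≈ 2206 MeV

γ = 1.592 (given)
K = (γ − 1)m₀c² = (1.592 − 1) × 3727 MeV = 0.592000 × 3727 MeV = 2206 MeV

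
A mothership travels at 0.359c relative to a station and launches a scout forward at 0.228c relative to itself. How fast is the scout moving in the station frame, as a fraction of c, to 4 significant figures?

u ≈ 0.5426c

Compose boost 2: (0.228 + 0.359)/(1 + 0.228×0.359) = 0.5870/1.08185 = 0.5426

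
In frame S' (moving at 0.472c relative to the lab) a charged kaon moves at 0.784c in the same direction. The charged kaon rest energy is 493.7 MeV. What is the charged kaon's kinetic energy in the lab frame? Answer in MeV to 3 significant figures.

u_lab = (0.784 + 0.472)/(1 + 0.784×0.472) = 0.916756
γ = 1/√(1 − 0.916756²) = 2.5035
K = (γ − 1)m₀c² = (2.5035 − 1) × 493.7 = 1.5035 × 493.7 = 742 MeV

K ≈ 742 MeV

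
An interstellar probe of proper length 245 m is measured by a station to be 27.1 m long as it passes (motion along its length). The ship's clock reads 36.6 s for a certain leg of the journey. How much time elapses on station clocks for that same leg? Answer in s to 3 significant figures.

Δt ≈ 331 s

Length contraction ⇒ γ = L₀/L = 245/27.1 = 9.0406
Time dilation: Δt = γτ₀ = 9.0406 × 36.6 s = 331 s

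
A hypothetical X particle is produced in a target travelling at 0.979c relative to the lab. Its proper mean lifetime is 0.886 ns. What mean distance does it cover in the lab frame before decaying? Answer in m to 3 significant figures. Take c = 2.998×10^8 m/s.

γ = 1/√(1 − 0.979²) = 4.9053
Dilated lifetime: Δt = γτ₀ = 4.9053 × 0.886 ns = 4.3461 ns
d = vΔt = 0.979c × 4.3461 ns = 2.9350×10^8 m/s × 4.3461×10^-9 s = 1.28 m

d ≈ 1.28 m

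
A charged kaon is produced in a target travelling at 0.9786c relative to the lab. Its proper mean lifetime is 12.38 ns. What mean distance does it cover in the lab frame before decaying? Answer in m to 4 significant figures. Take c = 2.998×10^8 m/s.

d ≈ 17.65 m

γ = 1/√(1 − 0.9786²) = 4.85975
Dilated lifetime: Δt = γτ₀ = 4.85975 × 12.38 ns = 60.1637 ns
d = vΔt = 0.9786c × 60.1637 ns = 2.93384×10^8 m/s × 6.01637×10^-8 s = 17.65 m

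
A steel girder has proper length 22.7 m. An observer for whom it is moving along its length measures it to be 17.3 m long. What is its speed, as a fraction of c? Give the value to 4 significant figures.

β ≈ 0.6474

γ = L₀/L = 22.7/17.3 = 1.31214
β = √(1 − 1/γ²) = 0.6474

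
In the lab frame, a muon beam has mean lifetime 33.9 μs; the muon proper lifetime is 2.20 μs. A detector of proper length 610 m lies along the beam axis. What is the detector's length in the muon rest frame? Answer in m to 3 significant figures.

L ≈ 39.6 m

Time dilation ⇒ γ = Δt/τ₀ = 33.9/2.20 = 15.409
Length contraction: L = L₀/γ = 610/15.409 = 39.6 m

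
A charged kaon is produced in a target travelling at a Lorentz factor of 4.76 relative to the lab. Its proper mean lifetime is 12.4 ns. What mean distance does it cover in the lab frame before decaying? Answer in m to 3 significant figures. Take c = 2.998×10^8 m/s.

β = √(1 − 1/γ²) = √(1 − 1/4.76²) = 0.97768
Dilated lifetime: Δt = γτ₀ = 4.76 × 12.4 ns = 59.024 ns
d = vΔt = 0.97768c × 59.024 ns = 2.9311×10^8 m/s × 5.9024×10^-8 s = 17.3 m

d ≈ 17.3 m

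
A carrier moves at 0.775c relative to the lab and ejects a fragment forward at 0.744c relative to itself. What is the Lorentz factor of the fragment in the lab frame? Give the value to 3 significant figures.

γ ≈ 3.73

u_lab = (0.744 + 0.775)/(1 + 0.744×0.775) = 1.519/1.57660 = 0.963466
γ = 1/√(1 − 0.963466²) = 3.73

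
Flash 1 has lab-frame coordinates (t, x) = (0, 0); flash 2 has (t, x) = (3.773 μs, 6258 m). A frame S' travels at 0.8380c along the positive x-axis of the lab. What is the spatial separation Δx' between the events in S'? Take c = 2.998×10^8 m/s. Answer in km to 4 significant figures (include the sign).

Δx' ≈ 9.731 km

γ = 1/√(1 − 0.8380²) = 1.83261
Δx' = γ(Δx − vΔt) = 1.83261 × (6258 m − 0.8380×(2.998×10^8 m/s)×3.773×10^-6 s)
= 1.83261 × (5310.10 m) = 9.731 km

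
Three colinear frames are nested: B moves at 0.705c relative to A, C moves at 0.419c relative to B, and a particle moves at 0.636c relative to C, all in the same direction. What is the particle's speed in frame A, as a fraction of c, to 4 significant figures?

Compose boost 2: (0.419 + 0.705)/(1 + 0.419×0.705) = 1.124/1.29540 = 0.867689
Compose boost 3: (0.636 + 0.867689)/(1 + 0.636×0.867689) = 1.50369/1.55185 = 0.9690

u ≈ 0.9690c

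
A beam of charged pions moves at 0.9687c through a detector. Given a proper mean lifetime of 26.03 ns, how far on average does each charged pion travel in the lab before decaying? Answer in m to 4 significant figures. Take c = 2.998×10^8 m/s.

γ = 1/√(1 − 0.9687²) = 4.02845
Dilated lifetime: Δt = γτ₀ = 4.02845 × 26.03 ns = 104.861 ns
d = vΔt = 0.9687c × 104.861 ns = 2.90416×10^8 m/s × 1.04861×10^-7 s = 30.45 m

d ≈ 30.45 m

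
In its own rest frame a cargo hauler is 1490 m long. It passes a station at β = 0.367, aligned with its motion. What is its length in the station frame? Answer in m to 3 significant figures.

L ≈ 1390 m

γ = 1/√(1 − 0.367²) = 1.0750
Length contraction: L = L₀/γ = 1490/1.0750 = 1390 m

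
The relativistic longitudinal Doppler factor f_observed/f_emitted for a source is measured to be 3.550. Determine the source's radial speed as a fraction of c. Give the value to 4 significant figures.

β ≈ 0.8530

f_obs/f_src = √((1+β)/(1−β)) = 3.550  ⇒  (1+β)/(1−β) = 12.6025
β = |1 − D²|/(1 + D²) = |1 − 12.6025|/(1 + 12.6025) = 0.8530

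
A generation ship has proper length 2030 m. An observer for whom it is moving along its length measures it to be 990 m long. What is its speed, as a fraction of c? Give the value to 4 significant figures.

β ≈ 0.8730

γ = L₀/L = 2030/990 = 2.05051
β = √(1 − 1/γ²) = 0.8730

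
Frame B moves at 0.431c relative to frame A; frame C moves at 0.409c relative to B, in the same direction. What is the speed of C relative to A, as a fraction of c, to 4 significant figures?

Compose boost 2: (0.409 + 0.431)/(1 + 0.409×0.431) = 0.8400/1.17628 = 0.7141

u ≈ 0.7141c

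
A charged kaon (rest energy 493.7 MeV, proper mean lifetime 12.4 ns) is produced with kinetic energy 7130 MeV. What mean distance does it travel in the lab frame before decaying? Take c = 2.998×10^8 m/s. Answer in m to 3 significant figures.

d ≈ 57.3 m

γ = 1 + K/(m₀c²) = 1 + 7130/493.7 = 15.442
β = √(1 − 1/γ²) = 0.99790
Dilated lifetime: γτ₀ = 15.442 × 12.4 ns = 191.48 ns
d = βc·γτ₀ = 0.99790 × (2.998×10^8 m/s) × 1.9148×10^-7 s = 57.3 m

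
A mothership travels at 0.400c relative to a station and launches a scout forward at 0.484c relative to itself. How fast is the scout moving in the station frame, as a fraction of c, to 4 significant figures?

u ≈ 0.7406c

Compose boost 2: (0.484 + 0.400)/(1 + 0.484×0.400) = 0.8840/1.19360 = 0.7406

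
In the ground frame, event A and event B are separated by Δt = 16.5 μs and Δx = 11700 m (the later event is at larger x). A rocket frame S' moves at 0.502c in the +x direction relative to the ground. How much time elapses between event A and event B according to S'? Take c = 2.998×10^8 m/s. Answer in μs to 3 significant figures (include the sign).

γ = 1/√(1 − 0.502²) = 1.1562
Δt' = γ(Δt − vΔx/c²) = 1.1562 × (16.5 μs − 0.502×11700 m / (2.998×10^8 m/s))
= 1.1562 × (-3.0911 μs) = -3.57 μs

Δt' ≈ -3.57 μs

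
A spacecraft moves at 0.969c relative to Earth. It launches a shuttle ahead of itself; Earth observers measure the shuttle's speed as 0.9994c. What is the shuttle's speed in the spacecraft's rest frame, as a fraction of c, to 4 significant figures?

Inverse velocity addition: u' = (u − v)/(1 − uv/c²)
= (0.9994 − 0.969)/(1 − 0.9994×0.969) = 0.03040/0.0315814 = 0.9626

u' ≈ 0.9626c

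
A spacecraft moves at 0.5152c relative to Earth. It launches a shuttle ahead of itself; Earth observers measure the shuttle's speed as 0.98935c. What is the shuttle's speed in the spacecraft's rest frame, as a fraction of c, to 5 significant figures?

Inverse velocity addition: u' = (u − v)/(1 − uv/c²)
= (0.98935 − 0.5152)/(1 − 0.98935×0.5152) = 0.47415/0.4902869 = 0.96709

u' ≈ 0.96709c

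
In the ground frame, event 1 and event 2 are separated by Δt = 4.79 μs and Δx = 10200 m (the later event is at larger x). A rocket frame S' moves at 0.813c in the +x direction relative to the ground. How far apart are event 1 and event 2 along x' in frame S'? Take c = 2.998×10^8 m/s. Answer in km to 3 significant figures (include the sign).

γ = 1/√(1 − 0.813²) = 1.7174
Δx' = γ(Δx − vΔt) = 1.7174 × (10200 m − 0.813×(2.998×10^8 m/s)×4.79×10^-6 s)
= 1.7174 × (9032.5 m) = 15.5 km

Δx' ≈ 15.5 km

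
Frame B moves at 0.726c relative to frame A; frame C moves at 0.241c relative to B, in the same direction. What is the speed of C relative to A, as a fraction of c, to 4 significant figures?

Compose boost 2: (0.241 + 0.726)/(1 + 0.241×0.726) = 0.9670/1.17497 = 0.8230

u ≈ 0.8230c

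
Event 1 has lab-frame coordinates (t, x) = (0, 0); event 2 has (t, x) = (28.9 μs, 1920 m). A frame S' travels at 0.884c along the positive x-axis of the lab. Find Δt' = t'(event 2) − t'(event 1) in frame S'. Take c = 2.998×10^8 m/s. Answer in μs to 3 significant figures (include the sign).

γ = 1/√(1 − 0.884²) = 2.1391
Δt' = γ(Δt − vΔx/c²) = 2.1391 × (28.9 μs − 0.884×1920 m / (2.998×10^8 m/s))
= 2.1391 × (23.239 μs) = 49.7 μs

Δt' ≈ 49.7 μs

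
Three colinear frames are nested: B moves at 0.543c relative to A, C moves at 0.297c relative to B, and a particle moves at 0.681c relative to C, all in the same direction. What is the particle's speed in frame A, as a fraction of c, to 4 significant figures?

u ≈ 0.9409c

Compose boost 2: (0.297 + 0.543)/(1 + 0.297×0.543) = 0.8400/1.16127 = 0.723345
Compose boost 3: (0.681 + 0.723345)/(1 + 0.681×0.723345) = 1.40435/1.49260 = 0.9409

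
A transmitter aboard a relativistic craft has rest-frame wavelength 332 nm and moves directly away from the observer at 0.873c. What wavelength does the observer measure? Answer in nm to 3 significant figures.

Relativistic Doppler: λ_obs = λ_src √((1+β)/(1−β))
= 332 × √(1.8730/0.12700) = 332 × 3.8403 = 1270 nm

λ_obs ≈ 1270 nm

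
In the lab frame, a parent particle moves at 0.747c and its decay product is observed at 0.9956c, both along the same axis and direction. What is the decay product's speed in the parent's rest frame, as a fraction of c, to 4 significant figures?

u' ≈ 0.9700c

Inverse velocity addition: u' = (u − v)/(1 − uv/c²)
= (0.9956 − 0.747)/(1 − 0.9956×0.747) = 0.2486/0.256287 = 0.9700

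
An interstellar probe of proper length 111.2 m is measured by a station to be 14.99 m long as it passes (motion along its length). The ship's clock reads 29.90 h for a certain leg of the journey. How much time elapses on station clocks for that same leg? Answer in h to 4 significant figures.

Δt ≈ 221.8 h

Length contraction ⇒ γ = L₀/L = 111.2/14.99 = 7.41828
Time dilation: Δt = γτ₀ = 7.41828 × 29.90 h = 221.8 h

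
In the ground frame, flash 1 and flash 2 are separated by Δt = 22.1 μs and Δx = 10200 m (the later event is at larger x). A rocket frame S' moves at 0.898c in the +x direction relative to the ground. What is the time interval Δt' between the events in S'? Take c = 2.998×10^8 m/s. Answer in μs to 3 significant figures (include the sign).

γ = 1/√(1 − 0.898²) = 2.2728
Δt' = γ(Δt − vΔx/c²) = 2.2728 × (22.1 μs − 0.898×10200 m / (2.998×10^8 m/s))
= 2.2728 × (-8.4524 μs) = -19.2 μs

Δt' ≈ -19.2 μs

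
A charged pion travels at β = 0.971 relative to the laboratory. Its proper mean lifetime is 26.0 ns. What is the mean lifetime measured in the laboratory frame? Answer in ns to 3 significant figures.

Δt ≈ 109 ns

γ = 1/√(1 − 0.971²) = 4.1827
Time dilation: Δt = γτ₀ = 4.1827 × 26.0 ns = 109 ns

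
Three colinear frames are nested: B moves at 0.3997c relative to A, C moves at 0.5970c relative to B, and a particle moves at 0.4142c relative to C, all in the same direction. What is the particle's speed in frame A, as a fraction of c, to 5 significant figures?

Compose boost 2: (0.5970 + 0.3997)/(1 + 0.5970×0.3997) = 0.99670/1.238621 = 0.8046853
Compose boost 3: (0.4142 + 0.8046853)/(1 + 0.4142×0.8046853) = 1.218885/1.333301 = 0.91419

u ≈ 0.91419c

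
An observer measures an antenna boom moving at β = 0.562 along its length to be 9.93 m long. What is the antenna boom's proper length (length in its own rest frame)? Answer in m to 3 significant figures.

γ = 1/√(1 − 0.562²) = 1.2090
L₀ = γL = 1.2090 × 9.93 = 12.0 m

L₀ ≈ 12.0 m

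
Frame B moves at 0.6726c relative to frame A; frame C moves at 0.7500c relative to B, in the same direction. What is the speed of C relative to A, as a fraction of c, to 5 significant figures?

u ≈ 0.94559c

Compose boost 2: (0.7500 + 0.6726)/(1 + 0.7500×0.6726) = 1.4226/1.504450 = 0.94559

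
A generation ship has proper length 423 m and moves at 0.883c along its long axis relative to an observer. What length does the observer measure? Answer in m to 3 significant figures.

L ≈ 199 m

γ = 1/√(1 − 0.883²) = 2.1305
Length contraction: L = L₀/γ = 423/2.1305 = 199 m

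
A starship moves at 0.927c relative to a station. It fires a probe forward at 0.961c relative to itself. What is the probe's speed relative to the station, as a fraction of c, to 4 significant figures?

u ≈ 0.9985c

Relativistic velocity addition: u = (u' + v)/(1 + u'v/c²)
= (0.961 + 0.927)/(1 + 0.961×0.927) = 1.888/1.89085 = 0.9985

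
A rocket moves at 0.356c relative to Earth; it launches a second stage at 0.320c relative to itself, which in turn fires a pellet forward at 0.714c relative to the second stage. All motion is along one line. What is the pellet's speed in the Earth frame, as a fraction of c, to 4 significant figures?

u ≈ 0.9216c

Compose boost 2: (0.320 + 0.356)/(1 + 0.320×0.356) = 0.6760/1.11392 = 0.606866
Compose boost 3: (0.714 + 0.606866)/(1 + 0.714×0.606866) = 1.32087/1.43330 = 0.9216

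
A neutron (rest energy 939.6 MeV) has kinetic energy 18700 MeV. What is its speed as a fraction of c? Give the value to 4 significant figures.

γ = 1 + K/(m₀c²) = 1 + 18700/939.6 = 20.9021
β = √(1 − 1/γ²) = 0.9989

β ≈ 0.9989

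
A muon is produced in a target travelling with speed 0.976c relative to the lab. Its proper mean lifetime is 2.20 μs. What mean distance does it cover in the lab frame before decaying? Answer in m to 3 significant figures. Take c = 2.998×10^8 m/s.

d ≈ 2960 m

γ = 1/√(1 − 0.976²) = 4.5920
Dilated lifetime: Δt = γτ₀ = 4.5920 × 2.20 μs = 10.102 μs
d = vΔt = 0.976c × 10.102 μs = 2.9260×10^8 m/s × 1.0102×10^-5 s = 2960 m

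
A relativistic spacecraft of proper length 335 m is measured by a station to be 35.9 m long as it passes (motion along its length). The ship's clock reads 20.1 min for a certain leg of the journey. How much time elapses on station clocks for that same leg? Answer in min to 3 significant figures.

Length contraction ⇒ γ = L₀/L = 335/35.9 = 9.3315
Time dilation: Δt = γτ₀ = 9.3315 × 20.1 min = 188 min

Δt ≈ 188 min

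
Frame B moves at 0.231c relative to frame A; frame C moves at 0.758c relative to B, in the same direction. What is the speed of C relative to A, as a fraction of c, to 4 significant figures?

u ≈ 0.8416c

Compose boost 2: (0.758 + 0.231)/(1 + 0.758×0.231) = 0.9890/1.17510 = 0.8416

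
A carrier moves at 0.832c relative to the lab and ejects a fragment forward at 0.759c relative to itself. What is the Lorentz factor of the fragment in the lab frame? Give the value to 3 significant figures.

u_lab = (0.759 + 0.832)/(1 + 0.759×0.832) = 1.591/1.63149 = 0.975183
γ = 1/√(1 − 0.975183²) = 4.52

γ ≈ 4.52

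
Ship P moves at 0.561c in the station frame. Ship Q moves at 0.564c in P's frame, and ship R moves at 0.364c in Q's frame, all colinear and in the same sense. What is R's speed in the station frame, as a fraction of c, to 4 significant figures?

u ≈ 0.9295c

Compose boost 2: (0.564 + 0.561)/(1 + 0.564×0.561) = 1.125/1.31640 = 0.854601
Compose boost 3: (0.364 + 0.854601)/(1 + 0.364×0.854601) = 1.21860/1.31107 = 0.9295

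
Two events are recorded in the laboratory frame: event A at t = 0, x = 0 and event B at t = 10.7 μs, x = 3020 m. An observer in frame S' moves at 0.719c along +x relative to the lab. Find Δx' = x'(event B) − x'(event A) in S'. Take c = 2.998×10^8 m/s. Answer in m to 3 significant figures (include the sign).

Δx' ≈ 1030 m

γ = 1/√(1 − 0.719²) = 1.4388
Δx' = γ(Δx − vΔt) = 1.4388 × (3020 m − 0.719×(2.998×10^8 m/s)×10.7×10^-6 s)
= 1.4388 × (713.55 m) = 1030 m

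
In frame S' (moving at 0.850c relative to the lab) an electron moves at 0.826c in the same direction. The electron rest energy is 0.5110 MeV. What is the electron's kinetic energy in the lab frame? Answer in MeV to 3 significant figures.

K ≈ 2.42 MeV

u_lab = (0.826 + 0.850)/(1 + 0.826×0.850) = 0.984666
γ = 1/√(1 − 0.984666²) = 5.7323
K = (γ − 1)m₀c² = (5.7323 − 1) × 0.5110 = 4.7323 × 0.5110 = 2.42 MeV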